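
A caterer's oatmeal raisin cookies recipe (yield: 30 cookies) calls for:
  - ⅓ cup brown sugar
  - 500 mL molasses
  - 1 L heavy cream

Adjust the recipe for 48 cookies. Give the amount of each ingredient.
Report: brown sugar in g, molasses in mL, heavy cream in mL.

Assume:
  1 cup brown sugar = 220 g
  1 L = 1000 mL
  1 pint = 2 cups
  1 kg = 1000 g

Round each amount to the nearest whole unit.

Scaling factor: 48/30 = 8/5 = 1.6.
brown sugar: 1/3 cup × 8/5 × 220 g/cup ≈ 117 g
molasses: 500 mL × 8/5 = 800 mL
heavy cream: 1 L × 8/5 × 1000 mL/L = 1600 mL

brown sugar: 117 g; molasses: 800 mL; heavy cream: 1600 mL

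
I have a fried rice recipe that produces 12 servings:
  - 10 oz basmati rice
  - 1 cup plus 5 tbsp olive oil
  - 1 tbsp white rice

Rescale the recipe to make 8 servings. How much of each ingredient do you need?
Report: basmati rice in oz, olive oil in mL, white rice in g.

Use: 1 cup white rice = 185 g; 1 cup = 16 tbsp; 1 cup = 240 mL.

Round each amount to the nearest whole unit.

Scaling factor: 8/12 = 2/3.
basmati rice: 10 oz × 2/3 ≈ 7 oz
olive oil: (1 cup + 5 tbsp = 1.3125 cup) × 2/3 × 240 mL/cup = 210 mL
white rice: 1 tbsp × 2/3 ÷ 16 tbsp/cup × 185 g/cup ≈ 8 g

basmati rice: 7 oz; olive oil: 210 mL; white rice: 8 g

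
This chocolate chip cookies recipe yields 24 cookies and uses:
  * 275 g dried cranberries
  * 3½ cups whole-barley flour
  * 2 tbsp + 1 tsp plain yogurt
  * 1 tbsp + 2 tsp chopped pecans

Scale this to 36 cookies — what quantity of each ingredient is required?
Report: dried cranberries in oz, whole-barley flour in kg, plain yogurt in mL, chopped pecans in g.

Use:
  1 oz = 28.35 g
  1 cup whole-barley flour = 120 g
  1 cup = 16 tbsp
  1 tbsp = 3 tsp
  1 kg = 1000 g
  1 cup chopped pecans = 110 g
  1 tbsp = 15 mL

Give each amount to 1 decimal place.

Scaling factor: 36/24 = 3/2 = 1.5.
dried cranberries: 275 g × 3/2 ÷ 28.35 g/oz ≈ 14.6 oz
whole-barley flour: 3.5 cup × 3/2 × 120 g/cup ÷ 1000 g/kg ≈ 0.6 kg
plain yogurt: (2 tbsp + 1 tsp = 7/3 tbsp) × 3/2 × 15 mL/tbsp = 52.5 mL
chopped pecans: (1 tbsp + 2 tsp = 5/3 tbsp) × 3/2 ÷ 16 tbsp/cup × 110 g/cup ≈ 17.2 g

dried cranberries: 14.6 oz; whole-barley flour: 0.6 kg; plain yogurt: 52.5 mL; chopped pecans: 17.2 g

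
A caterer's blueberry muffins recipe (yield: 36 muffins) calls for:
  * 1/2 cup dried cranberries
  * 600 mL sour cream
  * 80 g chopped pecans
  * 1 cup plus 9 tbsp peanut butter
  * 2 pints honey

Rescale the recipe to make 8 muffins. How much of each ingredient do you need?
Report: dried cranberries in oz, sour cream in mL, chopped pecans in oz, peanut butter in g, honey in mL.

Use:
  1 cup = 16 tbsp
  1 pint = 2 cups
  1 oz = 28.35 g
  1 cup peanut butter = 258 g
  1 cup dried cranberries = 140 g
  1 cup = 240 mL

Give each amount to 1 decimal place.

dried cranberries: 0.5 oz; sour cream: 133.3 mL; chopped pecans: 0.6 oz; peanut butter: 89.6 g; honey: 213.3 mL

Scaling factor: 8/36 = 2/9.
dried cranberries: 0.5 cup × 2/9 × 140 g/cup ÷ 28.35 g/oz ≈ 0.5 oz
sour cream: 600 mL × 2/9 ≈ 133.3 mL
chopped pecans: 80 g × 2/9 ÷ 28.35 g/oz ≈ 0.6 oz
peanut butter: (1 cup + 9 tbsp = 1.5625 cup) × 2/9 × 258 g/cup ≈ 89.6 g
honey: 2 pint × 2/9 × 2 cup/pint × 240 mL/cup ≈ 213.3 mL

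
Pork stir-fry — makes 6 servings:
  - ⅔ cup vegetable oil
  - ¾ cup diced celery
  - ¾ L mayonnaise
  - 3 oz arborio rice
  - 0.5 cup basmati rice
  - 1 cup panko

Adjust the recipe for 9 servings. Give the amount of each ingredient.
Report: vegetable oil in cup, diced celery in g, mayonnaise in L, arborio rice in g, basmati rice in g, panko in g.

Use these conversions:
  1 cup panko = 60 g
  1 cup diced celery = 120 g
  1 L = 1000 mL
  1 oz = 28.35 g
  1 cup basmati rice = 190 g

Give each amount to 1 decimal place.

vegetable oil: 1.0 cup; diced celery: 135.0 g; mayonnaise: 1.1 L; arborio rice: 127.6 g; basmati rice: 142.5 g; panko: 90.0 g

Scaling factor: 9/6 = 3/2 = 1.5.
vegetable oil: 2/3 cup × 3/2 = 1.0 cup
diced celery: 0.75 cup × 3/2 × 120 g/cup = 135.0 g
mayonnaise: 0.75 L × 3/2 ≈ 1.1 L
arborio rice: 3 oz × 3/2 × 28.35 g/oz ≈ 127.6 g
basmati rice: 0.5 cup × 3/2 × 190 g/cup = 142.5 g
panko: 1 cup × 3/2 × 60 g/cup = 90.0 g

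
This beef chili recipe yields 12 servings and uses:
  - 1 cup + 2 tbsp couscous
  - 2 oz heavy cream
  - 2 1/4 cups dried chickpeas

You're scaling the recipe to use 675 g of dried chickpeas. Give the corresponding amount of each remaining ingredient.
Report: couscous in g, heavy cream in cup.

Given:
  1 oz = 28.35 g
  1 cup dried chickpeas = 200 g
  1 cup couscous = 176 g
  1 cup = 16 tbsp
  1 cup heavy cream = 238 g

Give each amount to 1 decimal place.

couscous: 297.0 g; heavy cream: 0.4 cup

The original recipe has 450 g of dried chickpeas, so the scaling factor is 675 ÷ 450 = 3/2 = 1.5.
couscous: (1 cup + 2 tbsp = 1.125 cup) × 3/2 × 176 g/cup = 297.0 g
heavy cream: 2 oz × 3/2 × 28.35 g/oz ÷ 238 g/cup ≈ 0.4 cup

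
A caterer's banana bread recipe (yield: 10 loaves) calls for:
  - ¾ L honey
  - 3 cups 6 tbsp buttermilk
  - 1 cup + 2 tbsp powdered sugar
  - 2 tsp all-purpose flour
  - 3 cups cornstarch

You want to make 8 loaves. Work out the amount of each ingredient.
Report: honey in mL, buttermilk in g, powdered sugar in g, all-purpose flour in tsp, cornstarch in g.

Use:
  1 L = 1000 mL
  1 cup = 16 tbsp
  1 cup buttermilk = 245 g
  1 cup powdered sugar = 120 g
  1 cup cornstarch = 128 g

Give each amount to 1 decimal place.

Scaling factor: 8/10 = 4/5 = 0.8.
honey: 0.75 L × 4/5 × 1000 mL/L = 600.0 mL
buttermilk: (3 cup + 6 tbsp = 3.375 cup) × 4/5 × 245 g/cup = 661.5 g
powdered sugar: (1 cup + 2 tbsp = 1.125 cup) × 4/5 × 120 g/cup = 108.0 g
all-purpose flour: 2 tsp × 4/5 = 1.6 tsp
cornstarch: 3 cup × 4/5 × 128 g/cup = 307.2 g

honey: 600.0 mL; buttermilk: 661.5 g; powdered sugar: 108.0 g; all-purpose flour: 1.6 tsp; cornstarch: 307.2 g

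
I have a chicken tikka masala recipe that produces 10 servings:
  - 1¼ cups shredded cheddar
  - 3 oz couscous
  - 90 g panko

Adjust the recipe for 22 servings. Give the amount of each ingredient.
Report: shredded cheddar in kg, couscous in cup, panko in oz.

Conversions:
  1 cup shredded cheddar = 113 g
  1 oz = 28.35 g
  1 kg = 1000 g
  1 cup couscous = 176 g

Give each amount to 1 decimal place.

Scaling factor: 22/10 = 11/5 = 2.2.
shredded cheddar: 1.25 cup × 11/5 × 113 g/cup ÷ 1000 g/kg ≈ 0.3 kg
couscous: 3 oz × 11/5 × 28.35 g/oz ÷ 176 g/cup ≈ 1.1 cup
panko: 90 g × 11/5 ÷ 28.35 g/oz ≈ 7.0 oz

shredded cheddar: 0.3 kg; couscous: 1.1 cup; panko: 7.0 oz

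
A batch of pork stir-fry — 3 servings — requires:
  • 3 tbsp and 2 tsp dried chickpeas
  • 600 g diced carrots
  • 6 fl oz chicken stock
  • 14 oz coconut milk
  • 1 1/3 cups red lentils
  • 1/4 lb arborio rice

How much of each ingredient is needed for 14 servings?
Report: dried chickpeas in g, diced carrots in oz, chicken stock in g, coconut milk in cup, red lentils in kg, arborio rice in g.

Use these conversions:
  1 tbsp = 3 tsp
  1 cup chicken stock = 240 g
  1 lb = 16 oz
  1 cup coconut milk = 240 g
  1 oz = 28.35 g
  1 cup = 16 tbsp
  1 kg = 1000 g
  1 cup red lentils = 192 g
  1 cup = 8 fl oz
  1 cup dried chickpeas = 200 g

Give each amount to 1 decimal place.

Scaling factor: 14/3.
dried chickpeas: (3 tbsp + 2 tsp = 11/3 tbsp) × 14/3 ÷ 16 tbsp/cup × 200 g/cup ≈ 213.9 g
diced carrots: 600 g × 14/3 ÷ 28.35 g/oz ≈ 98.8 oz
chicken stock: 6 fl oz × 14/3 ÷ 8 fl oz/cup × 240 g/cup = 840.0 g
coconut milk: 14 oz × 14/3 × 28.35 g/oz ÷ 240 g/cup ≈ 7.7 cup
red lentils: 4/3 cup × 14/3 × 192 g/cup ÷ 1000 g/kg ≈ 1.2 kg
arborio rice: 0.25 lb × 14/3 × 16 oz/lb × 28.35 g/oz = 529.2 g

dried chickpeas: 213.9 g; diced carrots: 98.8 oz; chicken stock: 840.0 g; coconut milk: 7.7 cup; red lentils: 1.2 kg; arborio rice: 529.2 g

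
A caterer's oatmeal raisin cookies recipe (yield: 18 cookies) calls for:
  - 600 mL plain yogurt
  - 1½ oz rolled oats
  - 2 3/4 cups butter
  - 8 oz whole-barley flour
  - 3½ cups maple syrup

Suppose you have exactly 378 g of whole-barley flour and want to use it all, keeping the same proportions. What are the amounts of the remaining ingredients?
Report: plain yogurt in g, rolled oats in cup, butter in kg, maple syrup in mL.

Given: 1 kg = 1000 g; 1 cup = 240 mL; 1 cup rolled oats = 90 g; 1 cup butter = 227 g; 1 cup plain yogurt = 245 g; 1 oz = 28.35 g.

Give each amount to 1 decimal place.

The original recipe has 226.8 g of whole-barley flour, so the scaling factor is 378 ÷ 226.8 = 5/3.
plain yogurt: 600 mL × 5/3 ÷ 240 mL/cup × 245 g/cup ≈ 1020.8 g
rolled oats: 1.5 oz × 5/3 × 28.35 g/oz ÷ 90 g/cup ≈ 0.8 cup
butter: 2.75 cup × 5/3 × 227 g/cup ÷ 1000 g/kg ≈ 1.0 kg
maple syrup: 3.5 cup × 5/3 × 240 mL/cup = 1400.0 mL

plain yogurt: 1020.8 g; rolled oats: 0.8 cup; butter: 1.0 kg; maple syrup: 1400.0 mL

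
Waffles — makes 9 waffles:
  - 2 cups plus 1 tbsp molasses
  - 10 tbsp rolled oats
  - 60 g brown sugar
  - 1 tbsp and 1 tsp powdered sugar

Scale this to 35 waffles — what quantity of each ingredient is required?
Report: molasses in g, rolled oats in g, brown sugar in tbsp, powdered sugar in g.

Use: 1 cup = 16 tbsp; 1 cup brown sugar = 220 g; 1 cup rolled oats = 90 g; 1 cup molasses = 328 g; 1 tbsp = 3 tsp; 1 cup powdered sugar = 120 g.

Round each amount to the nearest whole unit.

Scaling factor: 35/9.
molasses: (2 cup + 1 tbsp = 2.0625 cup) × 35/9 × 328 g/cup ≈ 2631 g
rolled oats: 10 tbsp × 35/9 ÷ 16 tbsp/cup × 90 g/cup ≈ 219 g
brown sugar: 60 g × 35/9 ÷ 220 g/cup × 16 tbsp/cup ≈ 17 tbsp
powdered sugar: (1 tbsp + 1 tsp = 4/3 tbsp) × 35/9 ÷ 16 tbsp/cup × 120 g/cup ≈ 39 g

molasses: 2631 g; rolled oats: 219 g; brown sugar: 17 tbsp; powdered sugar: 39 g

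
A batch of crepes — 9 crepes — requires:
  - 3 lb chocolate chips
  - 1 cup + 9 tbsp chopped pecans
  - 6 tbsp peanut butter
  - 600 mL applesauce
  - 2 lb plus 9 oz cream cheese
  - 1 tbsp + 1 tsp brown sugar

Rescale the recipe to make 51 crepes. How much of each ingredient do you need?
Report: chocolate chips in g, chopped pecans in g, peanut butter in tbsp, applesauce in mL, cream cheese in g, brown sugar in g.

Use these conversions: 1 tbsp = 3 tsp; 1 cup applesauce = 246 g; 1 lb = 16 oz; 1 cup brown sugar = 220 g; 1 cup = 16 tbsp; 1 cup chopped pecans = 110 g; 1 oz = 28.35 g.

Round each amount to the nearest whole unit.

chocolate chips: 7711 g; chopped pecans: 974 g; peanut butter: 34 tbsp; applesauce: 3400 mL; cream cheese: 6587 g; brown sugar: 104 g

Scaling factor: 51/9 = 17/3.
chocolate chips: 3 lb × 17/3 × 16 oz/lb × 28.35 g/oz ≈ 7711 g
chopped pecans: (1 cup + 9 tbsp = 1.5625 cup) × 17/3 × 110 g/cup ≈ 974 g
peanut butter: 6 tbsp × 17/3 = 34 tbsp
applesauce: 600 mL × 17/3 = 3400 mL
cream cheese: (2 lb + 9 oz = 2.5625 lb) × 17/3 × 16 oz/lb × 28.35 g/oz ≈ 6587 g
brown sugar: (1 tbsp + 1 tsp = 4/3 tbsp) × 17/3 ÷ 16 tbsp/cup × 220 g/cup ≈ 104 g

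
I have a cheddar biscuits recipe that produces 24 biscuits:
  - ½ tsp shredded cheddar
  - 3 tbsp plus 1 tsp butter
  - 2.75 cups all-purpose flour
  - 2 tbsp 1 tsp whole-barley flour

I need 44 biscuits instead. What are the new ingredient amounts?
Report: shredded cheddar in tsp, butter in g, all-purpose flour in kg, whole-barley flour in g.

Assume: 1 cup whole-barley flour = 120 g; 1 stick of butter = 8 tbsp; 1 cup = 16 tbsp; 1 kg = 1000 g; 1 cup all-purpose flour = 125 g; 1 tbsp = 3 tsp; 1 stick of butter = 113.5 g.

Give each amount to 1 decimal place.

Scaling factor: 44/24 = 11/6.
shredded cheddar: 0.5 tsp × 11/6 ≈ 0.9 tsp
butter: (3 tbsp + 1 tsp = 10/3 tbsp) × 11/6 ÷ 8 tbsp/stick × 113.5 g/stick ≈ 86.7 g
all-purpose flour: 2.75 cup × 11/6 × 125 g/cup ÷ 1000 g/kg ≈ 0.6 kg
whole-barley flour: (2 tbsp + 1 tsp = 7/3 tbsp) × 11/6 ÷ 16 tbsp/cup × 120 g/cup ≈ 32.1 g

shredded cheddar: 0.9 tsp; butter: 86.7 g; all-purpose flour: 0.6 kg; whole-barley flour: 32.1 g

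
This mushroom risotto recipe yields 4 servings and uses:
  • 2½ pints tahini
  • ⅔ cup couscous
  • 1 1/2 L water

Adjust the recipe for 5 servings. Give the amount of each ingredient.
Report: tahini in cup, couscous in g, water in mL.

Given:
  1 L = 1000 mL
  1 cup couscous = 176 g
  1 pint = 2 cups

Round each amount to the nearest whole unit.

Scaling factor: 5/4 = 1.25.
tahini: 2.5 pint × 5/4 × 2 cup/pint ≈ 6 cup
couscous: 2/3 cup × 5/4 × 176 g/cup ≈ 147 g
water: 1.5 L × 5/4 × 1000 mL/L = 1875 mL

tahini: 6 cup; couscous: 147 g; water: 1875 mL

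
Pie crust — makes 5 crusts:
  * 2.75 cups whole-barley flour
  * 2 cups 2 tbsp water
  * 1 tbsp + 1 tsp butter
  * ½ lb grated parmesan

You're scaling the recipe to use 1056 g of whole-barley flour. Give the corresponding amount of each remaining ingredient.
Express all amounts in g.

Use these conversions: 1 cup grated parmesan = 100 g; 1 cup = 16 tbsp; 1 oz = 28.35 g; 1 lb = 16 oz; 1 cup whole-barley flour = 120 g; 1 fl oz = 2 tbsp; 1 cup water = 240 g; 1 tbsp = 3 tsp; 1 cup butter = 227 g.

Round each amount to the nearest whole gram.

water: 1632 g; butter: 61 g; grated parmesan: 726 g

The original recipe has 330 g of whole-barley flour, so the scaling factor is 1056 ÷ 330 = 16/5 = 3.2.
water: (2 cup + 2 tbsp = 2.125 cup) × 16/5 × 240 g/cup = 1632 g
butter: (1 tbsp + 1 tsp = 4/3 tbsp) × 16/5 ÷ 16 tbsp/cup × 227 g/cup ≈ 61 g
grated parmesan: 0.5 lb × 16/5 × 16 oz/lb × 28.35 g/oz ≈ 726 g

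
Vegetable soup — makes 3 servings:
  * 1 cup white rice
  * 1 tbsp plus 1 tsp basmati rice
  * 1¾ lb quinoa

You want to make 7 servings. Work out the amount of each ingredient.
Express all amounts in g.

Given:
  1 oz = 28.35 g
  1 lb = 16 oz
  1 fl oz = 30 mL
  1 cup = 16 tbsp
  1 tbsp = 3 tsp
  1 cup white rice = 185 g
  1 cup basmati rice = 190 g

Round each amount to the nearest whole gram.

Scaling factor: 7/3.
white rice: 1 cup × 7/3 × 185 g/cup ≈ 432 g
basmati rice: (1 tbsp + 1 tsp = 4/3 tbsp) × 7/3 ÷ 16 tbsp/cup × 190 g/cup ≈ 37 g
quinoa: 1.75 lb × 7/3 × 16 oz/lb × 28.35 g/oz ≈ 1852 g

white rice: 432 g; basmati rice: 37 g; quinoa: 1852 g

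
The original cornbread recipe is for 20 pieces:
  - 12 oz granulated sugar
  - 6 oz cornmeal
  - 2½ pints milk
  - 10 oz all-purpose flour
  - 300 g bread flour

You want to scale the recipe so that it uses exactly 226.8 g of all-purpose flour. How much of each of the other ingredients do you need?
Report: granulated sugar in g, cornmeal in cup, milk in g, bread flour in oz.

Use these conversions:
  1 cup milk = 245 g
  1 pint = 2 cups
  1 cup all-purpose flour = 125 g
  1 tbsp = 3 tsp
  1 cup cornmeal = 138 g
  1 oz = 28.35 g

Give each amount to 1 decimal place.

The original recipe has 283.5 g of all-purpose flour, so the scaling factor is 226.8 ÷ 283.5 = 4/5 = 0.8.
granulated sugar: 12 oz × 4/5 × 28.35 g/oz ≈ 272.2 g
cornmeal: 6 oz × 4/5 × 28.35 g/oz ÷ 138 g/cup ≈ 1.0 cup
milk: 2.5 pint × 4/5 × 2 cup/pint × 245 g/cup = 980.0 g
bread flour: 300 g × 4/5 ÷ 28.35 g/oz ≈ 8.5 oz

granulated sugar: 272.2 g; cornmeal: 1.0 cup; milk: 980.0 g; bread flour: 8.5 oz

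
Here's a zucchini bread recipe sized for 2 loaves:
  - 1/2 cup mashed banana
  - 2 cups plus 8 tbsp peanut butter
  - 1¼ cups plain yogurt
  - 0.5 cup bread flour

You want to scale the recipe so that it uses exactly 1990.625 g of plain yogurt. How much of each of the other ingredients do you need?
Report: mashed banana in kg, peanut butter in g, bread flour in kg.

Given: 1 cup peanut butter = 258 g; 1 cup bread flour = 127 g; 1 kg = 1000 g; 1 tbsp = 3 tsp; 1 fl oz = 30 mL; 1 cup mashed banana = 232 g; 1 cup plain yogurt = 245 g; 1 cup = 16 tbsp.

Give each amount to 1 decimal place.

mashed banana: 0.8 kg; peanut butter: 4192.5 g; bread flour: 0.4 kg

The original recipe has 306.25 g of plain yogurt, so the scaling factor is 1990.625 ÷ 306.25 = 13/2 = 6.5.
mashed banana: 0.5 cup × 13/2 × 232 g/cup ÷ 1000 g/kg ≈ 0.8 kg
peanut butter: (2 cup + 8 tbsp = 2.5 cup) × 13/2 × 258 g/cup = 4192.5 g
bread flour: 0.5 cup × 13/2 × 127 g/cup ÷ 1000 g/kg ≈ 0.4 kg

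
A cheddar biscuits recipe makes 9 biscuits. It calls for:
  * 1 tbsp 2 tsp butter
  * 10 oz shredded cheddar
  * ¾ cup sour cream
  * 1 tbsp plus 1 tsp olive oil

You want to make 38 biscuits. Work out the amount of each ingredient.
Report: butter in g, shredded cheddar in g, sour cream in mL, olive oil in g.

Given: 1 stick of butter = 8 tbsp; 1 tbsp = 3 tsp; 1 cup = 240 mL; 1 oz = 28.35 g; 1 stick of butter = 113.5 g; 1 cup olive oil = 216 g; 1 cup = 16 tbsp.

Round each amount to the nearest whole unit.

butter: 100 g; shredded cheddar: 1197 g; sour cream: 760 mL; olive oil: 76 g

Scaling factor: 38/9.
butter: (1 tbsp + 2 tsp = 5/3 tbsp) × 38/9 ÷ 8 tbsp/stick × 113.5 g/stick ≈ 100 g
shredded cheddar: 10 oz × 38/9 × 28.35 g/oz = 1197 g
sour cream: 0.75 cup × 38/9 × 240 mL/cup = 760 mL
olive oil: (1 tbsp + 1 tsp = 4/3 tbsp) × 38/9 ÷ 16 tbsp/cup × 216 g/cup = 76 g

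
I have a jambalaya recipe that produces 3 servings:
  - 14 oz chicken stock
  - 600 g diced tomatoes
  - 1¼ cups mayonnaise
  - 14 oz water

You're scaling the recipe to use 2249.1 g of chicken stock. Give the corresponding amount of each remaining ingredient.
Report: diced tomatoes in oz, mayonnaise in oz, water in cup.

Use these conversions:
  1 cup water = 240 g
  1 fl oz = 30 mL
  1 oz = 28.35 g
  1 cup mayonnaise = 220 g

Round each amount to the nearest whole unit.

diced tomatoes: 120 oz; mayonnaise: 55 oz; water: 9 cup

The original recipe has 396.9 g of chicken stock, so the scaling factor is 2249.1 ÷ 396.9 = 17/3.
diced tomatoes: 600 g × 17/3 ÷ 28.35 g/oz ≈ 120 oz
mayonnaise: 1.25 cup × 17/3 × 220 g/cup ÷ 28.35 g/oz ≈ 55 oz
water: 14 oz × 17/3 × 28.35 g/oz ÷ 240 g/cup ≈ 9 cup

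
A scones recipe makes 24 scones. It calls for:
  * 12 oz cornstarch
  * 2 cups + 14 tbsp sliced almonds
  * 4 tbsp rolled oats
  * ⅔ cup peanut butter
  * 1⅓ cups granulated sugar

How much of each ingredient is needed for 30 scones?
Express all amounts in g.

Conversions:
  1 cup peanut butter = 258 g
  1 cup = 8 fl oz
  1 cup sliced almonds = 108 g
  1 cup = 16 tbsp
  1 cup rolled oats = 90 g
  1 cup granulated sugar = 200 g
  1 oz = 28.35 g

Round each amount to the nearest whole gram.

Scaling factor: 30/24 = 5/4 = 1.25.
cornstarch: 12 oz × 5/4 × 28.35 g/oz ≈ 425 g
sliced almonds: (2 cup + 14 tbsp = 2.875 cup) × 5/4 × 108 g/cup ≈ 388 g
rolled oats: 4 tbsp × 5/4 ÷ 16 tbsp/cup × 90 g/cup ≈ 28 g
peanut butter: 2/3 cup × 5/4 × 258 g/cup = 215 g
granulated sugar: 4/3 cup × 5/4 × 200 g/cup ≈ 333 g

cornstarch: 425 g; sliced almonds: 388 g; rolled oats: 28 g; peanut butter: 215 g; granulated sugar: 333 g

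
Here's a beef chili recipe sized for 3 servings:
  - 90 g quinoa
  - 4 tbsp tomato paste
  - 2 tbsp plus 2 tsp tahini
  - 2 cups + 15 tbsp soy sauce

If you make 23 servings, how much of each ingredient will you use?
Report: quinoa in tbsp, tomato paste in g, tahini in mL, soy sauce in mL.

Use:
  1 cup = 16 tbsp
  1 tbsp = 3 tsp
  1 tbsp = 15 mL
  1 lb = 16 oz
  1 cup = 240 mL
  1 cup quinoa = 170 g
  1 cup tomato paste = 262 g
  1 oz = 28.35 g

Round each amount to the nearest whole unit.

quinoa: 65 tbsp; tomato paste: 502 g; tahini: 307 mL; soy sauce: 5405 mL

Scaling factor: 23/3.
quinoa: 90 g × 23/3 ÷ 170 g/cup × 16 tbsp/cup ≈ 65 tbsp
tomato paste: 4 tbsp × 23/3 ÷ 16 tbsp/cup × 262 g/cup ≈ 502 g
tahini: (2 tbsp + 2 tsp = 8/3 tbsp) × 23/3 × 15 mL/tbsp ≈ 307 mL
soy sauce: (2 cup + 15 tbsp = 2.9375 cup) × 23/3 × 240 mL/cup = 5405 mL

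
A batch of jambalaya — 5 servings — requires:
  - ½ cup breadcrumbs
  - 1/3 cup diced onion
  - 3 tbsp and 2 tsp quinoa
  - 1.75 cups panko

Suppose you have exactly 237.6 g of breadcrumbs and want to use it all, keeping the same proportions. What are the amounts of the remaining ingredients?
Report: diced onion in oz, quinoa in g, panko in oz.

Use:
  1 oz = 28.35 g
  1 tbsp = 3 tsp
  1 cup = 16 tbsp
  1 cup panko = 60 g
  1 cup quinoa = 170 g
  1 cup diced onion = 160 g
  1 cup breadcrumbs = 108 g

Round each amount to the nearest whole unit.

diced onion: 8 oz; quinoa: 171 g; panko: 16 oz

The original recipe has 54 g of breadcrumbs, so the scaling factor is 237.6 ÷ 54 = 22/5 = 4.4.
diced onion: 1/3 cup × 22/5 × 160 g/cup ÷ 28.35 g/oz ≈ 8 oz
quinoa: (3 tbsp + 2 tsp = 11/3 tbsp) × 22/5 ÷ 16 tbsp/cup × 170 g/cup ≈ 171 g
panko: 1.75 cup × 22/5 × 60 g/cup ÷ 28.35 g/oz ≈ 16 oz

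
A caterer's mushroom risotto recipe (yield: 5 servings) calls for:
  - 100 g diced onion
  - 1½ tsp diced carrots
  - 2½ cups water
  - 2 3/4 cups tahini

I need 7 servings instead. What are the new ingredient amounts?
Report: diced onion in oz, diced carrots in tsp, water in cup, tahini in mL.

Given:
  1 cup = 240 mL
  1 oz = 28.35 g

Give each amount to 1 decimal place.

Scaling factor: 7/5 = 1.4.
diced onion: 100 g × 7/5 ÷ 28.35 g/oz ≈ 4.9 oz
diced carrots: 1.5 tsp × 7/5 = 2.1 tsp
water: 2.5 cup × 7/5 = 3.5 cup
tahini: 2.75 cup × 7/5 × 240 mL/cup = 924.0 mL

diced onion: 4.9 oz; diced carrots: 2.1 tsp; water: 3.5 cup; tahini: 924.0 mL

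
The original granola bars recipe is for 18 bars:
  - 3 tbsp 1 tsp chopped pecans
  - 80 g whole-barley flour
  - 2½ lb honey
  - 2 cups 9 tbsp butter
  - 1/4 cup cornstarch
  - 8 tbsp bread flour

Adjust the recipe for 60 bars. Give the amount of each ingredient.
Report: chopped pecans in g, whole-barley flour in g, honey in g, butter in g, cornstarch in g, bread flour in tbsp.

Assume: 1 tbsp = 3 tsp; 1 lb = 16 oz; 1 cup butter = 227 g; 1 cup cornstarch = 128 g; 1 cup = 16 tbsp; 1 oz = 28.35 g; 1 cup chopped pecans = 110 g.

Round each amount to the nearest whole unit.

Scaling factor: 60/18 = 10/3.
chopped pecans: (3 tbsp + 1 tsp = 10/3 tbsp) × 10/3 ÷ 16 tbsp/cup × 110 g/cup ≈ 76 g
whole-barley flour: 80 g × 10/3 ≈ 267 g
honey: 2.5 lb × 10/3 × 16 oz/lb × 28.35 g/oz = 3780 g
butter: (2 cup + 9 tbsp = 2.5625 cup) × 10/3 × 227 g/cup ≈ 1939 g
cornstarch: 0.25 cup × 10/3 × 128 g/cup ≈ 107 g
bread flour: 8 tbsp × 10/3 ≈ 27 tbsp

chopped pecans: 76 g; whole-barley flour: 267 g; honey: 3780 g; butter: 1939 g; cornstarch: 107 g; bread flour: 27 tbsp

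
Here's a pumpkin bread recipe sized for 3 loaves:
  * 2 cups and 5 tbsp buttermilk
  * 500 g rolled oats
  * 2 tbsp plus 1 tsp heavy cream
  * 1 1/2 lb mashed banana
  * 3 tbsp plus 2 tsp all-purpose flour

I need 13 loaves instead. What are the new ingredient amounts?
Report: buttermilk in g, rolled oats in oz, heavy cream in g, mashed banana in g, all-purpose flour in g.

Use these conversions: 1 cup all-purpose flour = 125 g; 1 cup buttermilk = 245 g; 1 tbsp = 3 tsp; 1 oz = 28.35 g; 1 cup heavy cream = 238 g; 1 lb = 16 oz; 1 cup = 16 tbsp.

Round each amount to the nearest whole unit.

buttermilk: 2455 g; rolled oats: 76 oz; heavy cream: 150 g; mashed banana: 2948 g; all-purpose flour: 124 g

Scaling factor: 13/3.
buttermilk: (2 cup + 5 tbsp = 2.3125 cup) × 13/3 × 245 g/cup ≈ 2455 g
rolled oats: 500 g × 13/3 ÷ 28.35 g/oz ≈ 76 oz
heavy cream: (2 tbsp + 1 tsp = 7/3 tbsp) × 13/3 ÷ 16 tbsp/cup × 238 g/cup ≈ 150 g
mashed banana: 1.5 lb × 13/3 × 16 oz/lb × 28.35 g/oz ≈ 2948 g
all-purpose flour: (3 tbsp + 2 tsp = 11/3 tbsp) × 13/3 ÷ 16 tbsp/cup × 125 g/cup ≈ 124 g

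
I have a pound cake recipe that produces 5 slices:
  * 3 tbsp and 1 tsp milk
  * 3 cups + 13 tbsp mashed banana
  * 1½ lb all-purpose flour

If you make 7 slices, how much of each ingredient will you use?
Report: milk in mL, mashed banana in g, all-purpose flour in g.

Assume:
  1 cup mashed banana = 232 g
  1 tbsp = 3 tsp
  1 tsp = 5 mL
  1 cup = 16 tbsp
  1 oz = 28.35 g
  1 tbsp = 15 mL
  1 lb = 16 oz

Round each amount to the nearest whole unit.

milk: 70 mL; mashed banana: 1238 g; all-purpose flour: 953 g

Scaling factor: 7/5 = 1.4.
milk: (3 tbsp + 1 tsp = 10/3 tbsp) × 7/5 × 15 mL/tbsp = 70 mL
mashed banana: (3 cup + 13 tbsp = 3.8125 cup) × 7/5 × 232 g/cup ≈ 1238 g
all-purpose flour: 1.5 lb × 7/5 × 16 oz/lb × 28.35 g/oz ≈ 953 g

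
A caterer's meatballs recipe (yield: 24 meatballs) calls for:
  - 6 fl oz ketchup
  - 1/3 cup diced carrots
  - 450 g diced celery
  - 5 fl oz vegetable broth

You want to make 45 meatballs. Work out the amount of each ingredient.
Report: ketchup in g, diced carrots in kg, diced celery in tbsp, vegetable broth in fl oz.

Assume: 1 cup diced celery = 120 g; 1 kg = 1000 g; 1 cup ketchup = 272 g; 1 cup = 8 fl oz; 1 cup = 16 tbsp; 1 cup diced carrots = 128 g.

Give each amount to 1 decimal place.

Scaling factor: 45/24 = 15/8 = 1.875.
ketchup: 6 fl oz × 15/8 ÷ 8 fl oz/cup × 272 g/cup = 382.5 g
diced carrots: 1/3 cup × 15/8 × 128 g/cup ÷ 1000 g/kg ≈ 0.1 kg
diced celery: 450 g × 15/8 ÷ 120 g/cup × 16 tbsp/cup = 112.5 tbsp
vegetable broth: 5 fl oz × 15/8 ≈ 9.4 fl oz

ketchup: 382.5 g; diced carrots: 0.1 kg; diced celery: 112.5 tbsp; vegetable broth: 9.4 fl oz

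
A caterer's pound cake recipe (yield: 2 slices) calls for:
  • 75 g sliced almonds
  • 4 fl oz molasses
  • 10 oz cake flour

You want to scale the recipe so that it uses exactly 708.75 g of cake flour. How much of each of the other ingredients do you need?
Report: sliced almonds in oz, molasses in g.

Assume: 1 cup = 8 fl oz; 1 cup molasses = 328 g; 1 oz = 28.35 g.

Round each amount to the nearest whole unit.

The original recipe has 283.5 g of cake flour, so the scaling factor is 708.75 ÷ 283.5 = 5/2 = 2.5.
sliced almonds: 75 g × 5/2 ÷ 28.35 g/oz ≈ 7 oz
molasses: 4 fl oz × 5/2 ÷ 8 fl oz/cup × 328 g/cup = 410 g

sliced almonds: 7 oz; molasses: 410 g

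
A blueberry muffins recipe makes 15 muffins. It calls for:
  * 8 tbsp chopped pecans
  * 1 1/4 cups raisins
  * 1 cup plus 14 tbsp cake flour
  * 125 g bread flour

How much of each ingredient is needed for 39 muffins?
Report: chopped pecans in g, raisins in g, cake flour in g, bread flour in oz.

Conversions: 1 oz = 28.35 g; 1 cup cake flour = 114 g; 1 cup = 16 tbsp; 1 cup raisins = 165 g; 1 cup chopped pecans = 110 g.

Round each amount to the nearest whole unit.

chopped pecans: 143 g; raisins: 536 g; cake flour: 556 g; bread flour: 11 oz

Scaling factor: 39/15 = 13/5 = 2.6.
chopped pecans: 8 tbsp × 13/5 ÷ 16 tbsp/cup × 110 g/cup = 143 g
raisins: 1.25 cup × 13/5 × 165 g/cup ≈ 536 g
cake flour: (1 cup + 14 tbsp = 1.875 cup) × 13/5 × 114 g/cup ≈ 556 g
bread flour: 125 g × 13/5 ÷ 28.35 g/oz ≈ 11 oz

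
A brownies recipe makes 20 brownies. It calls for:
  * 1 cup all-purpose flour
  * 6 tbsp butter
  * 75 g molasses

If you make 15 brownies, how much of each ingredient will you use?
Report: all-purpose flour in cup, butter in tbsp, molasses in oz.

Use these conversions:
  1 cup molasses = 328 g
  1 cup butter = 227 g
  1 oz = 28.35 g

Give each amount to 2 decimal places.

Scaling factor: 15/20 = 3/4 = 0.75.
all-purpose flour: 1 cup × 3/4 = 0.75 cup
butter: 6 tbsp × 3/4 = 4.50 tbsp
molasses: 75 g × 3/4 ÷ 28.35 g/oz ≈ 1.98 oz

all-purpose flour: 0.75 cup; butter: 4.50 tbsp; molasses: 1.98 oz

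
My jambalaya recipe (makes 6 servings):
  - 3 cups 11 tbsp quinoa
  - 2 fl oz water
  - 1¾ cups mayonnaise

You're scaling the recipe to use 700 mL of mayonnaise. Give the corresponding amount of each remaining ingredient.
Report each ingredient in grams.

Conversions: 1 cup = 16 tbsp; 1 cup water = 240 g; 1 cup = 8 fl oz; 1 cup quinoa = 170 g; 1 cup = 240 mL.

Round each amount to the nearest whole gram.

The original recipe has 420 mL of mayonnaise, so the scaling factor is 700 ÷ 420 = 5/3.
quinoa: (3 cup + 11 tbsp = 3.6875 cup) × 5/3 × 170 g/cup ≈ 1045 g
water: 2 fl oz × 5/3 ÷ 8 fl oz/cup × 240 g/cup = 100 g

quinoa: 1045 g; water: 100 g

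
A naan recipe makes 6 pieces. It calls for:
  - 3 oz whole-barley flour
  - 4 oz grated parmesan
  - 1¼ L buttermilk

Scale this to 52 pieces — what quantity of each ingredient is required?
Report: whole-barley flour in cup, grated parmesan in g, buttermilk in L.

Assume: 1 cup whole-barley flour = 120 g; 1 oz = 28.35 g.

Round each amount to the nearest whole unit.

Scaling factor: 52/6 = 26/3.
whole-barley flour: 3 oz × 26/3 × 28.35 g/oz ÷ 120 g/cup ≈ 6 cup
grated parmesan: 4 oz × 26/3 × 28.35 g/oz ≈ 983 g
buttermilk: 1.25 L × 26/3 ≈ 11 L

whole-barley flour: 6 cup; grated parmesan: 983 g; buttermilk: 11 L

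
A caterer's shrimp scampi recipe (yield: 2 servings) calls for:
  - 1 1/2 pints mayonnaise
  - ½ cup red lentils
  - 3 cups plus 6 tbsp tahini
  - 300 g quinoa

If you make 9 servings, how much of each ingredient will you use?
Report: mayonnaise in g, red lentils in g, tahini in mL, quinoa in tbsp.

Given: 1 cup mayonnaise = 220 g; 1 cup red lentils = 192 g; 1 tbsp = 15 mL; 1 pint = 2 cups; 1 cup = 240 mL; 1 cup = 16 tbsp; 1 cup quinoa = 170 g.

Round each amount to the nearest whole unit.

Scaling factor: 9/2 = 4.5.
mayonnaise: 1.5 pint × 9/2 × 2 cup/pint × 220 g/cup = 2970 g
red lentils: 0.5 cup × 9/2 × 192 g/cup = 432 g
tahini: (3 cup + 6 tbsp = 3.375 cup) × 9/2 × 240 mL/cup = 3645 mL
quinoa: 300 g × 9/2 ÷ 170 g/cup × 16 tbsp/cup ≈ 127 tbsp

mayonnaise: 2970 g; red lentils: 432 g; tahini: 3645 mL; quinoa: 127 tbsp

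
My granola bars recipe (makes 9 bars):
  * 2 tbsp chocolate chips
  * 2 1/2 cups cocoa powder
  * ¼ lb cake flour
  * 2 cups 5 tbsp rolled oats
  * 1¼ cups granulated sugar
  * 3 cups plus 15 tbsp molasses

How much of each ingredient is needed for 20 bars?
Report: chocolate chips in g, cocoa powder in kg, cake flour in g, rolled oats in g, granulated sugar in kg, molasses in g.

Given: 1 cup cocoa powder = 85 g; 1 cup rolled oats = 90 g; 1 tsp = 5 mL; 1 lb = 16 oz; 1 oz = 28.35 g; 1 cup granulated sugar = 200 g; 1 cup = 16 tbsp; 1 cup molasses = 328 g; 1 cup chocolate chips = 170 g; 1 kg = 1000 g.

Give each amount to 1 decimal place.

chocolate chips: 47.2 g; cocoa powder: 0.5 kg; cake flour: 252.0 g; rolled oats: 462.5 g; granulated sugar: 0.6 kg; molasses: 2870.0 g

Scaling factor: 20/9.
chocolate chips: 2 tbsp × 20/9 ÷ 16 tbsp/cup × 170 g/cup ≈ 47.2 g
cocoa powder: 2.5 cup × 20/9 × 85 g/cup ÷ 1000 g/kg ≈ 0.5 kg
cake flour: 0.25 lb × 20/9 × 16 oz/lb × 28.35 g/oz = 252.0 g
rolled oats: (2 cup + 5 tbsp = 2.3125 cup) × 20/9 × 90 g/cup = 462.5 g
granulated sugar: 1.25 cup × 20/9 × 200 g/cup ÷ 1000 g/kg ≈ 0.6 kg
molasses: (3 cup + 15 tbsp = 3.9375 cup) × 20/9 × 328 g/cup = 2870.0 g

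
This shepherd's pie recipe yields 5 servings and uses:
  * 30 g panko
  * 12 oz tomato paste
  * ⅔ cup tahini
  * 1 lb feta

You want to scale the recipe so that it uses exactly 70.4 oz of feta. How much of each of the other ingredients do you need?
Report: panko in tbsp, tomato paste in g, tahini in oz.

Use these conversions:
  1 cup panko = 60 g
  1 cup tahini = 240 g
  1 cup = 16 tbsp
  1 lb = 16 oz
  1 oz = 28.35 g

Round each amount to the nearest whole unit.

The original recipe has 16 oz of feta, so the scaling factor is 70.4 ÷ 16 = 22/5 = 4.4.
panko: 30 g × 22/5 ÷ 60 g/cup × 16 tbsp/cup ≈ 35 tbsp
tomato paste: 12 oz × 22/5 × 28.35 g/oz ≈ 1497 g
tahini: 2/3 cup × 22/5 × 240 g/cup ÷ 28.35 g/oz ≈ 25 oz

panko: 35 tbsp; tomato paste: 1497 g; tahini: 25 oz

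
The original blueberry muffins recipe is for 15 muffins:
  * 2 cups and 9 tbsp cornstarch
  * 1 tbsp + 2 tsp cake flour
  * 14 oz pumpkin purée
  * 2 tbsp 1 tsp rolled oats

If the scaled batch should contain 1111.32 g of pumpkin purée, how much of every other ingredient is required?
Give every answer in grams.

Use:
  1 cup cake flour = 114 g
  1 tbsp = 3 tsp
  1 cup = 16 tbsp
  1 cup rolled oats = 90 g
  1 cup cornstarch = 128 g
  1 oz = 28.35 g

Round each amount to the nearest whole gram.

The original recipe has 396.9 g of pumpkin purée, so the scaling factor is 1111.32 ÷ 396.9 = 14/5 = 2.8.
cornstarch: (2 cup + 9 tbsp = 2.5625 cup) × 14/5 × 128 g/cup ≈ 918 g
cake flour: (1 tbsp + 2 tsp = 5/3 tbsp) × 14/5 ÷ 16 tbsp/cup × 114 g/cup ≈ 33 g
rolled oats: (2 tbsp + 1 tsp = 7/3 tbsp) × 14/5 ÷ 16 tbsp/cup × 90 g/cup ≈ 37 g

cornstarch: 918 g; cake flour: 33 g; rolled oats: 37 g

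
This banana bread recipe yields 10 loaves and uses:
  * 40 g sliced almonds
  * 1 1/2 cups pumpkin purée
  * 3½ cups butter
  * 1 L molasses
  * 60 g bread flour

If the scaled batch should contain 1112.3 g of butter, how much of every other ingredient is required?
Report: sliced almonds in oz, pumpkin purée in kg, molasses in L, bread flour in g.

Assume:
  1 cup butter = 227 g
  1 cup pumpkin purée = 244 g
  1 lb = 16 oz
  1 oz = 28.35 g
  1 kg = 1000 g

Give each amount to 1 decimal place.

sliced almonds: 2.0 oz; pumpkin purée: 0.5 kg; molasses: 1.4 L; bread flour: 84.0 g

The original recipe has 794.5 g of butter, so the scaling factor is 1112.3 ÷ 794.5 = 7/5 = 1.4.
sliced almonds: 40 g × 7/5 ÷ 28.35 g/oz ≈ 2.0 oz
pumpkin purée: 1.5 cup × 7/5 × 244 g/cup ÷ 1000 g/kg ≈ 0.5 kg
molasses: 1 L × 7/5 = 1.4 L
bread flour: 60 g × 7/5 = 84.0 g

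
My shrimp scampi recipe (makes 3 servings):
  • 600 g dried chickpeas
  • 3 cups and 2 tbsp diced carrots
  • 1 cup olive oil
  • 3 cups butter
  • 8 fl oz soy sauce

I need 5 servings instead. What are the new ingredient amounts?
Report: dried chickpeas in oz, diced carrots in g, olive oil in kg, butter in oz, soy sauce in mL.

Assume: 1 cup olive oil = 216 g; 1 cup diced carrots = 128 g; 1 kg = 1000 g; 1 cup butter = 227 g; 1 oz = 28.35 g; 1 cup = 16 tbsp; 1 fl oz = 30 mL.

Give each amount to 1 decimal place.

dried chickpeas: 35.3 oz; diced carrots: 666.7 g; olive oil: 0.4 kg; butter: 40.0 oz; soy sauce: 400.0 mL

Scaling factor: 5/3.
dried chickpeas: 600 g × 5/3 ÷ 28.35 g/oz ≈ 35.3 oz
diced carrots: (3 cup + 2 tbsp = 3.125 cup) × 5/3 × 128 g/cup ≈ 666.7 g
olive oil: 1 cup × 5/3 × 216 g/cup ÷ 1000 g/kg ≈ 0.4 kg
butter: 3 cup × 5/3 × 227 g/cup ÷ 28.35 g/oz ≈ 40.0 oz
soy sauce: 8 fl oz × 5/3 × 30 mL/fl oz = 400.0 mL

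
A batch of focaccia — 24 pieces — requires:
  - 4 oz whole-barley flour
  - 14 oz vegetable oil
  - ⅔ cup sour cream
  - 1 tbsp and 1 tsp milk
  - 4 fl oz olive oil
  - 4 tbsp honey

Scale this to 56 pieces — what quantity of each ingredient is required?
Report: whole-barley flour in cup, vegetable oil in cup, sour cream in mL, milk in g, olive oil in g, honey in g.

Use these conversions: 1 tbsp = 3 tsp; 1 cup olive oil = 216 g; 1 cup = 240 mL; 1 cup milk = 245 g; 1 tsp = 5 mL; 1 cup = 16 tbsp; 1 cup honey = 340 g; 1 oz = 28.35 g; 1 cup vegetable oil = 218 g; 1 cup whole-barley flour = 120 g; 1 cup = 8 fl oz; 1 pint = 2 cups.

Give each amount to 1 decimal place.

Scaling factor: 56/24 = 7/3.
whole-barley flour: 4 oz × 7/3 × 28.35 g/oz ÷ 120 g/cup ≈ 2.2 cup
vegetable oil: 14 oz × 7/3 × 28.35 g/oz ÷ 218 g/cup ≈ 4.2 cup
sour cream: 2/3 cup × 7/3 × 240 mL/cup ≈ 373.3 mL
milk: (1 tbsp + 1 tsp = 4/3 tbsp) × 7/3 ÷ 16 tbsp/cup × 245 g/cup ≈ 47.6 g
olive oil: 4 fl oz × 7/3 ÷ 8 fl oz/cup × 216 g/cup = 252.0 g
honey: 4 tbsp × 7/3 ÷ 16 tbsp/cup × 340 g/cup ≈ 198.3 g

whole-barley flour: 2.2 cup; vegetable oil: 4.2 cup; sour cream: 373.3 mL; milk: 47.6 g; olive oil: 252.0 g; honey: 198.3 g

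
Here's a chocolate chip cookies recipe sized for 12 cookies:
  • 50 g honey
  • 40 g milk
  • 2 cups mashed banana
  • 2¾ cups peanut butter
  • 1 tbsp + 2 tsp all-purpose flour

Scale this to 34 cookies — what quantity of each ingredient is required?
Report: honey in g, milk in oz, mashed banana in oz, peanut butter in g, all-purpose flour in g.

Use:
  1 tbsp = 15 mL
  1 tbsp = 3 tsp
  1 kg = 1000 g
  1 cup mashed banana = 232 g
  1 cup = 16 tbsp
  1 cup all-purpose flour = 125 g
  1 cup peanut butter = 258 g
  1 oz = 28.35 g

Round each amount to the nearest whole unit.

Scaling factor: 34/12 = 17/6.
honey: 50 g × 17/6 ≈ 142 g
milk: 40 g × 17/6 ÷ 28.35 g/oz ≈ 4 oz
mashed banana: 2 cup × 17/6 × 232 g/cup ÷ 28.35 g/oz ≈ 46 oz
peanut butter: 2.75 cup × 17/6 × 258 g/cup ≈ 2010 g
all-purpose flour: (1 tbsp + 2 tsp = 5/3 tbsp) × 17/6 ÷ 16 tbsp/cup × 125 g/cup ≈ 37 g

honey: 142 g; milk: 4 oz; mashed banana: 46 oz; peanut butter: 2010 g; all-purpose flour: 37 g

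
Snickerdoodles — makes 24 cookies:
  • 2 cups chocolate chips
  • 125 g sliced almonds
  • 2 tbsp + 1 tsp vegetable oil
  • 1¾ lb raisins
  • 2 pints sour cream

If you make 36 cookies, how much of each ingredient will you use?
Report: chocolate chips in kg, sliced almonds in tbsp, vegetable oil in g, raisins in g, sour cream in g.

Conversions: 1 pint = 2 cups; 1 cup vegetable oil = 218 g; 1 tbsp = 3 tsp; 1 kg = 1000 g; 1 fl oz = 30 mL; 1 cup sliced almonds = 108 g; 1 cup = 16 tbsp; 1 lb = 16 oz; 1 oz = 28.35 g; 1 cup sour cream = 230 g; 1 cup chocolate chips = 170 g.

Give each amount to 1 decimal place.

Scaling factor: 36/24 = 3/2 = 1.5.
chocolate chips: 2 cup × 3/2 × 170 g/cup ÷ 1000 g/kg ≈ 0.5 kg
sliced almonds: 125 g × 3/2 ÷ 108 g/cup × 16 tbsp/cup ≈ 27.8 tbsp
vegetable oil: (2 tbsp + 1 tsp = 7/3 tbsp) × 3/2 ÷ 16 tbsp/cup × 218 g/cup ≈ 47.7 g
raisins: 1.75 lb × 3/2 × 16 oz/lb × 28.35 g/oz = 1190.7 g
sour cream: 2 pint × 3/2 × 2 cup/pint × 230 g/cup = 1380.0 g

chocolate chips: 0.5 kg; sliced almonds: 27.8 tbsp; vegetable oil: 47.7 g; raisins: 1190.7 g; sour cream: 1380.0 g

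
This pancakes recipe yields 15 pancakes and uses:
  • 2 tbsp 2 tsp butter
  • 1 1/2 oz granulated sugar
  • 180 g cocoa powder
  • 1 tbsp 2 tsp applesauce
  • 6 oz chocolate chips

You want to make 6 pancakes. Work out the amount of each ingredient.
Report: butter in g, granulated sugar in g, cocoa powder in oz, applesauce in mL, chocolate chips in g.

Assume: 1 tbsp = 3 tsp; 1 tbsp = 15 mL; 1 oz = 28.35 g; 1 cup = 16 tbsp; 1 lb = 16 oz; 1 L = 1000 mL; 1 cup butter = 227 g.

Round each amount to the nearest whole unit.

butter: 15 g; granulated sugar: 17 g; cocoa powder: 3 oz; applesauce: 10 mL; chocolate chips: 68 g

Scaling factor: 6/15 = 2/5 = 0.4.
butter: (2 tbsp + 2 tsp = 8/3 tbsp) × 2/5 ÷ 16 tbsp/cup × 227 g/cup ≈ 15 g
granulated sugar: 1.5 oz × 2/5 × 28.35 g/oz ≈ 17 g
cocoa powder: 180 g × 2/5 ÷ 28.35 g/oz ≈ 3 oz
applesauce: (1 tbsp + 2 tsp = 5/3 tbsp) × 2/5 × 15 mL/tbsp = 10 mL
chocolate chips: 6 oz × 2/5 × 28.35 g/oz ≈ 68 g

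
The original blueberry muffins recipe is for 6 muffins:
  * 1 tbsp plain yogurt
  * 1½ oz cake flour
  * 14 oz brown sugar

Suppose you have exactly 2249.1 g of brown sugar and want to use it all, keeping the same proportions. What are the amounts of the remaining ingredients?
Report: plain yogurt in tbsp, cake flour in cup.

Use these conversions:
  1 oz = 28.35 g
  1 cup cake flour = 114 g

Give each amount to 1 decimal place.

plain yogurt: 5.7 tbsp; cake flour: 2.1 cup

The original recipe has 396.9 g of brown sugar, so the scaling factor is 2249.1 ÷ 396.9 = 17/3.
plain yogurt: 1 tbsp × 17/3 ≈ 5.7 tbsp
cake flour: 1.5 oz × 17/3 × 28.35 g/oz ÷ 114 g/cup ≈ 2.1 cup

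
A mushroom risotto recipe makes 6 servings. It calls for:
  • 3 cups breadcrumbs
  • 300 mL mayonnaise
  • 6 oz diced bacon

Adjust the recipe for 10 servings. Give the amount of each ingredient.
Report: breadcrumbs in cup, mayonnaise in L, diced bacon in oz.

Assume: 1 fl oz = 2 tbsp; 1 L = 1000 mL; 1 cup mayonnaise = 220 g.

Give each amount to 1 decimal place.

Scaling factor: 10/6 = 5/3.
breadcrumbs: 3 cup × 5/3 = 5.0 cup
mayonnaise: 300 mL × 5/3 ÷ 1000 mL/L = 0.5 L
diced bacon: 6 oz × 5/3 = 10.0 oz

breadcrumbs: 5.0 cup; mayonnaise: 0.5 L; diced bacon: 10.0 oz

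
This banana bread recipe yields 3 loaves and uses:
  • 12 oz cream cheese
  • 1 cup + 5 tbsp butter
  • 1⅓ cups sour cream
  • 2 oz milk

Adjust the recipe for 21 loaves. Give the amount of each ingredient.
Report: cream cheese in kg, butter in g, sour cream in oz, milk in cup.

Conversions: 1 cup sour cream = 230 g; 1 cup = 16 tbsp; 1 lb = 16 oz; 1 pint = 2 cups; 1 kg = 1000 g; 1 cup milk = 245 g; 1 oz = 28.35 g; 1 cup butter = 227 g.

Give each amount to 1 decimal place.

Scaling factor: 21/3 = 7.
cream cheese: 12 oz × 7 × 28.35 g/oz ÷ 1000 g/kg ≈ 2.4 kg
butter: (1 cup + 5 tbsp = 1.3125 cup) × 7 × 227 g/cup ≈ 2085.6 g
sour cream: 4/3 cup × 7 × 230 g/cup ÷ 28.35 g/oz ≈ 75.7 oz
milk: 2 oz × 7 × 28.35 g/oz ÷ 245 g/cup ≈ 1.6 cup

cream cheese: 2.4 kg; butter: 2085.6 g; sour cream: 75.7 oz; milk: 1.6 cup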